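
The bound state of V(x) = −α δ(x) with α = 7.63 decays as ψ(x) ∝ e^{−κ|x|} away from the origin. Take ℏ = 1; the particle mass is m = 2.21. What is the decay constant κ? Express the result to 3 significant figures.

Integrate −(ℏ²/2m)ψ'' − αδ(x)ψ = Eψ from −ε to +ε: the ψ'' term gives ψ'(0⁺) − ψ'(0⁻) and the δ term gives −(2mα/ℏ²)ψ(0).
With ψ ∝ e^{−κ|x|} this yields −2κ = −2mα/ℏ², so κ = mα/ℏ² = 16.86.

κ = 16.9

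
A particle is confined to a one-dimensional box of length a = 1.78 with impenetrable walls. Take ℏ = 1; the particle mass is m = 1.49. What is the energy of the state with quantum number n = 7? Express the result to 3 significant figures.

Requiring ψ(0) = ψ(a) = 0 quantises k = nπ/a, hence E_n = ℏ²k²/2m = n²π²ℏ²/(2ma²).
E_7 = 7² × π² / (2 × 1.49 × 1.78²) = 51.22.

E = 51.2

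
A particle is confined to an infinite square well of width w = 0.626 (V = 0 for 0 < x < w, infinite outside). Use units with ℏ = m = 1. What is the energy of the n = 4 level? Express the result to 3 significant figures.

The infinite-well eigenfunctions ψ_n = √(2/w) sin(nπx/w) vanish at both walls, giving E_n = n²π²ℏ²/(2mw²).
E_4 = 4² × π² / (2 × 1 × 0.626²) = 201.5.

E = 201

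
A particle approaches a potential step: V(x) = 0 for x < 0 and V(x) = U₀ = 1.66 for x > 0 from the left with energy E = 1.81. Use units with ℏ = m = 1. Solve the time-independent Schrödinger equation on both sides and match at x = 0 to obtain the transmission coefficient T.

T = 0.694

The wavenumbers are k₁ = √(2mE)/ℏ = 1.903 on the left and k₂ = √(2m(E − U₀))/ℏ = 0.5477 on the right.
Continuity of ψ and ψ′ at the step yields the reflection amplitude r = (k₁ − k₂)/(k₁ + k₂) = 0.5529; thus R = |r|² = 0.3057, T = 0.6943.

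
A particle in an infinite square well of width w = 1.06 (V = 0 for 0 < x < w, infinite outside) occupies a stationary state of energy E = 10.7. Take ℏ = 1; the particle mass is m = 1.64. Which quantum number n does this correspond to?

n = 2

From E_n = n²π²ℏ²/(2mw²) invert to n = √(2mw²E)/(πℏ).
n = (1.06/π) × √(2 × 1.64 × 10.7) = 1.999 → n = 2.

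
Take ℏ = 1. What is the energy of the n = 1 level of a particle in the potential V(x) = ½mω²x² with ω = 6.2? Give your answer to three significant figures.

E = 9.30

The oscillator eigenvalues are E_n = ℏω(n + ½), so E_1 = 6.2 × 1.5 = 9.300.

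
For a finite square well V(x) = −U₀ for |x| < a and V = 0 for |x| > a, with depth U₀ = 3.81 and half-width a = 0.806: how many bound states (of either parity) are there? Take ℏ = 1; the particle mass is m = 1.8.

N = 2

The dimensionless depth is z₀ = a√(2mU₀)/ℏ = 0.806 × √(13.72) = 2.985.
A new bound state (alternating even/odd) appears each time z₀ passes a multiple of π/2, so N = ⌊2z₀/π⌋ + 1 = ⌊1.900⌋ + 1 = 2.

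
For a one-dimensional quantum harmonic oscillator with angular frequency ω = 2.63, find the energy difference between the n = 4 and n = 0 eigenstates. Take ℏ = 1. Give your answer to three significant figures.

E_n = ℏω(n + ½), so ΔE = (4 − 0) ℏω = 4 × 2.63 = 10.52.

ΔE = 10.5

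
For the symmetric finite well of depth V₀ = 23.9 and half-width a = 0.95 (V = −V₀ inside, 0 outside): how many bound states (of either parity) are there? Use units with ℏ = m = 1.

N = 5

The dimensionless depth is z₀ = a√(2mV₀)/ℏ = 0.95 × √(47.80) = 6.568.
The even/odd transcendental equations gain one root per π/2 in z₀, giving N = 1 + ⌊2z₀/π⌋ = 1 + ⌊4.181⌋ = 5.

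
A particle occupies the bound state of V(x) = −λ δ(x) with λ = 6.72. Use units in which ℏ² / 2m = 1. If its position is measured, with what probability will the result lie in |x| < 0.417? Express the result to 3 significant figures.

The normalised bound state is ψ = √κ e^{−κ|x|} with κ = mλ/ℏ² = 3.360.
P(|x| < d) = ∫_{−d}^{d} κ e^{−2κ|x|} dx = 1 − e^{−2κd} = 1 − e^{−2.802} = 0.9393.

P = 0.939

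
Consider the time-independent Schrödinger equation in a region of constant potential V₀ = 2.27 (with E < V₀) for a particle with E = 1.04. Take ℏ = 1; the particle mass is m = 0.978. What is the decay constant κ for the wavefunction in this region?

κ = 1.55

Since E < V₀ the TISE in this region is ψ'' = κ²ψ with κ = √(2m(V₀ − E))/ℏ.
κ = √(2 × 0.978 × 1.23) = 1.551.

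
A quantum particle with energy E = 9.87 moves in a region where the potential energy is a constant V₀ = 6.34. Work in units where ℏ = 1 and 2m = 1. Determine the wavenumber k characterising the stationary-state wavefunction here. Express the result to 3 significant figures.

With E > V₀ the solution is oscillatory, ψ ∝ e^{±ikx} with k = √(2m(E − V₀))/ℏ.
k = √(2 × 0.5 × 3.53) = 1.879.

k = 1.88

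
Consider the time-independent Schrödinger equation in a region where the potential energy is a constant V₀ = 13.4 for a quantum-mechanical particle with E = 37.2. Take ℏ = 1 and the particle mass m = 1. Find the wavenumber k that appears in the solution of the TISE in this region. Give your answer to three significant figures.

With E > V₀ the solution is oscillatory, ψ ∝ e^{±ikx} with k = √(2m(E − V₀))/ℏ.
k = √(2 × 1 × 23.8) = 6.899.

k = 6.90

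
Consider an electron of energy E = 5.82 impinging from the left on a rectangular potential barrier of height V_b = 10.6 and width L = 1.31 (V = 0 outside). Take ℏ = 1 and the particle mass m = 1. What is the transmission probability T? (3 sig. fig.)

Since E < V_b the interior solution is evanescent with decay constant κ = √(2m(V_b − E))/ℏ = 3.092.
κL = 4.050, sinh(κL) = 28.70.
Matching ψ, ψ′ at both faces gives T = [1 + V_b² sinh²(κL) / (4E(V_b − E))]⁻¹ = 1/832.8 = 0.00120.

T = 0.00120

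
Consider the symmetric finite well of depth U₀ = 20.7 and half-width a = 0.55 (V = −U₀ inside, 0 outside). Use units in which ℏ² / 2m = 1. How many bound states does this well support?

The dimensionless depth is z₀ = a√(2mU₀)/ℏ = 0.55 × √(20.70) = 2.502.
A new bound state (alternating even/odd) appears each time z₀ passes a multiple of π/2, so N = ⌊2z₀/π⌋ + 1 = ⌊1.593⌋ + 1 = 2.

N = 2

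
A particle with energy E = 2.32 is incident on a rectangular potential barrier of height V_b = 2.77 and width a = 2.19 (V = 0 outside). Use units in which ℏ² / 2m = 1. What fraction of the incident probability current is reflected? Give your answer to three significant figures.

E < V_b: inside the barrier ψ ∝ e^{±κx} with κ = √(2m(V_b − E))/ℏ = 0.6708.
κa = 1.469, sinh(κa) = 2.058.
Matching ψ, ψ′ at both faces gives T = [1 + V_b² sinh²(κa) / (4E(V_b − E))]⁻¹ = 1/8.779 = 0.114.
R = 1 − T = 0.886.

R = 0.886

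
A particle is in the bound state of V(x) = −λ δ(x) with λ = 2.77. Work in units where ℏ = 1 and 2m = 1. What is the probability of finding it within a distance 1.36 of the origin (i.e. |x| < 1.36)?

P = 0.977

The normalised bound state is ψ = √κ e^{−κ|x|} with κ = mλ/ℏ² = 1.385.
P(|x| < d) = ∫_{−d}^{d} κ e^{−2κ|x|} dx = 1 − e^{−2κd} = 1 − e^{−3.767} = 0.9769.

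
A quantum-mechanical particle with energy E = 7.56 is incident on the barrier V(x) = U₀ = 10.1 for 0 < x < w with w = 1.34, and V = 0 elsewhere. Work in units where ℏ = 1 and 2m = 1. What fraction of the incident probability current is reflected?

R = 0.959

Since E < U₀ the interior solution is evanescent with decay constant κ = √(2m(U₀ − E))/ℏ = 1.594.
κw = 2.136, sinh(κw) = 4.172.
Matching ψ, ψ′ at both faces gives T = [1 + U₀² sinh²(κw) / (4E(U₀ − E))]⁻¹ = 1/24.12 = 0.0415.
R = 1 − T = 0.959.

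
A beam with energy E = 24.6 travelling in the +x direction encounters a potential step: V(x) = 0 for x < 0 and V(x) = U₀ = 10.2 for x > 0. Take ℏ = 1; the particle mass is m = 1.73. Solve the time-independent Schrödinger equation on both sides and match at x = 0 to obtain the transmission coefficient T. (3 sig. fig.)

The wavenumbers are k₁ = √(2mE)/ℏ = 9.226 on the left and k₂ = √(2m(E − U₀))/ℏ = 7.059 on the right.
Continuity of ψ and ψ′ at the step yields the reflection amplitude r = (k₁ − k₂)/(k₁ + k₂) = 0.1331; thus R = |r|² = 0.01771, T = 0.9823.

T = 0.982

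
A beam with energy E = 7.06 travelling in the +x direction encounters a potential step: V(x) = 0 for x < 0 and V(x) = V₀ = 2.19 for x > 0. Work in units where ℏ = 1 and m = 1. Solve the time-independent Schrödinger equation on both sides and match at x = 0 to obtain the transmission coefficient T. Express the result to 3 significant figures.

On each side the TISE gives plane waves with k = √(2m(E − V))/ℏ: k₁ = √(2·1·7.06) = 3.758, k₂ = √(2·1·4.87) = 3.121.
Continuity of ψ and ψ′ at the step yields the reflection amplitude r = (k₁ − k₂)/(k₁ + k₂) = 0.09257; thus R = |r|² = 0.008570, T = 0.9914.

T = 0.991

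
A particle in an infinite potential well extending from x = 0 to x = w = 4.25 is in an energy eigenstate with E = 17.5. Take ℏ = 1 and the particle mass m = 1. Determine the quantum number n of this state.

n = 8

From E_n = n²π²ℏ²/(2mw²) invert to n = √(2mw²E)/(πℏ).
n = (4.25/π) × √(2 × 1 × 17.5) = 8.003 → n = 8.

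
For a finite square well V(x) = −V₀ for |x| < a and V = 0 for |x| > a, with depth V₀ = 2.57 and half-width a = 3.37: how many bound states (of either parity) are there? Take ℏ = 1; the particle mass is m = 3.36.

N = 9

The dimensionless depth is z₀ = a√(2mV₀)/ℏ = 3.37 × √(17.27) = 14.00.
A new bound state (alternating even/odd) appears each time z₀ passes a multiple of π/2, so N = ⌊2z₀/π⌋ + 1 = ⌊8.916⌋ + 1 = 9.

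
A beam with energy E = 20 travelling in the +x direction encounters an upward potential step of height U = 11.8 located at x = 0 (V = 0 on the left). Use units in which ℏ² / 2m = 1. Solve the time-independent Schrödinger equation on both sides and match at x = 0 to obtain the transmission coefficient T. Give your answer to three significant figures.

T = 0.952

On each side the TISE gives plane waves with k = √(2m(E − V))/ℏ: k₁ = √(2·½·20) = 4.472, k₂ = √(2·½·8.2) = 2.864.
Continuity of ψ and ψ′ at the step yields the reflection amplitude r = (k₁ − k₂)/(k₁ + k₂) = 0.2193; thus R = |r|² = 0.04808, T = 0.9519.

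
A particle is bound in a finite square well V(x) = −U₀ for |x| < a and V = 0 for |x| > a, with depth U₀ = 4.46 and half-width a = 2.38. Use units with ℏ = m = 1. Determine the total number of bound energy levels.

N = 5

Define the well-strength parameter z₀ = (a/ℏ)√(2mU₀) = 2.38 × √(2·1·4.46) = 7.108.
A new bound state (alternating even/odd) appears each time z₀ passes a multiple of π/2, so N = ⌊2z₀/π⌋ + 1 = ⌊4.525⌋ + 1 = 5.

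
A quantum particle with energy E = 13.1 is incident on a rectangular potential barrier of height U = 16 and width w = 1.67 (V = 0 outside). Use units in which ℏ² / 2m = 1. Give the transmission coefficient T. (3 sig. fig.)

Since E < U the interior solution is evanescent with decay constant κ = √(2m(U − E))/ℏ = 1.703.
κw = 2.844, sinh(κw) = 8.562.
Matching ψ, ψ′ at both faces gives T = [1 + U² sinh²(κw) / (4E(U − E))]⁻¹ = 1/124.5 = 0.00803.

T = 0.00803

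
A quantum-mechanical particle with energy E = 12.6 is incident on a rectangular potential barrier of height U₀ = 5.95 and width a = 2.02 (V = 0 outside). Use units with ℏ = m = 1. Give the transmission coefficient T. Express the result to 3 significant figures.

Above the barrier the interior wavenumber is k₂ = √(2m(E − U₀))/ℏ = 3.647, giving phase k₂a = 7.367.
Matching at both interfaces gives T⁻¹ = 1 + U₀² sin²(k₂a) / [4E(E − U₀)] = 1.082, hence T = 0.924.

T = 0.924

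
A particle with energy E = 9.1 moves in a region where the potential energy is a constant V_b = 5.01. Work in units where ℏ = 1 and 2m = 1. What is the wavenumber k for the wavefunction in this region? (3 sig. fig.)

k = 2.02

With E > V_b the solution is oscillatory, ψ ∝ e^{±ikx} with k = √(2m(E − V_b))/ℏ.
k = √(2 × 0.5 × 4.09) = 2.022.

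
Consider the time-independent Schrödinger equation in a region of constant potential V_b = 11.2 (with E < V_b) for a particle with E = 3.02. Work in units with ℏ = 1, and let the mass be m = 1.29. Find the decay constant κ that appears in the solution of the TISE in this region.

Since E < V_b the TISE in this region is ψ'' = κ²ψ with κ = √(2m(V_b − E))/ℏ.
κ = √(2 × 1.29 × 8.18) = 4.594.

κ = 4.59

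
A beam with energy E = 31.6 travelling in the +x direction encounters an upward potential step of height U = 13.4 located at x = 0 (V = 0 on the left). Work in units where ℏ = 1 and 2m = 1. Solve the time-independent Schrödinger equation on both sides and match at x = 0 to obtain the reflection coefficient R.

R = 0.0188

The wavenumbers are k₁ = √(2mE)/ℏ = 5.621 on the left and k₂ = √(2m(E − U))/ℏ = 4.266 on the right.
Continuity of ψ and ψ′ at the step yields the reflection amplitude r = (k₁ − k₂)/(k₁ + k₂) = 0.1371; thus R = |r|² = 0.01879, T = 0.9812.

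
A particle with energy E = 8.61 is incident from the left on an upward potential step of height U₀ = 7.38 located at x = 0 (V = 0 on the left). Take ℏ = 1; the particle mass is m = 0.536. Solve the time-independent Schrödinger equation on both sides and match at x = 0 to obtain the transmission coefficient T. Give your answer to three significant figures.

On each side the TISE gives plane waves with k = √(2m(E − V))/ℏ: k₁ = √(2·0.536·8.61) = 3.038, k₂ = √(2·0.536·1.23) = 1.148.
Continuity of ψ and ψ′ at the step yields the reflection amplitude r = (k₁ − k₂)/(k₁ + k₂) = 0.4514; thus R = |r|² = 0.2038, T = 0.7962.

T = 0.796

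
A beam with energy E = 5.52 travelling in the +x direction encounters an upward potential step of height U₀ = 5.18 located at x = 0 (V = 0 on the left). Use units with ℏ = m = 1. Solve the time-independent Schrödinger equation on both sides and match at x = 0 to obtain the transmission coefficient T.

T = 0.637

On each side the TISE gives plane waves with k = √(2m(E − V))/ℏ: k₁ = √(2·1·5.52) = 3.323, k₂ = √(2·1·0.34) = 0.8246.
Matching ψ and ψ′ at x = 0 gives r = (k₁ − k₂)/(k₁ + k₂), so R = r² = 0.3628 and T = 1 − R = 0.6372.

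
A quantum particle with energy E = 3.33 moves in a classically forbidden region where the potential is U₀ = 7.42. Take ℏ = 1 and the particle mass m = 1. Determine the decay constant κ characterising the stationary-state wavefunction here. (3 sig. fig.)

κ = 2.86

Since E < U₀ the TISE in this region is ψ'' = κ²ψ with κ = √(2m(U₀ − E))/ℏ.
κ = √(2 × 1 × 4.09) = 2.860.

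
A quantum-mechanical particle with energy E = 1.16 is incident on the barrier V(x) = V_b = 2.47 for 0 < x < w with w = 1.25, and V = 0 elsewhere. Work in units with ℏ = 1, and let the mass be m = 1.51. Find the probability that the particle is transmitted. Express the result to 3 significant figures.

E < V_b: inside the barrier ψ ∝ e^{±κx} with κ = √(2m(V_b − E))/ℏ = 1.989.
κw = 2.486, sinh(κw) = 5.967.
The exact tunnelling result is T⁻¹ = 1 + V_b² sinh²(κw) / [4E(V_b − E)] = 36.73, so T = 0.0272.

T = 0.0272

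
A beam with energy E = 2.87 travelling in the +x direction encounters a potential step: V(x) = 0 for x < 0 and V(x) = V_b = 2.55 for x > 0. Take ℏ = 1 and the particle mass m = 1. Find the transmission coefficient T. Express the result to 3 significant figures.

T = 0.751

On each side the TISE gives plane waves with k = √(2m(E − V))/ℏ: k₁ = √(2·1·2.87) = 2.396, k₂ = √(2·1·0.32) = 0.8000.
Matching ψ and ψ′ at x = 0 gives r = (k₁ − k₂)/(k₁ + k₂), so R = r² = 0.2493 and T = 1 − R = 0.7507.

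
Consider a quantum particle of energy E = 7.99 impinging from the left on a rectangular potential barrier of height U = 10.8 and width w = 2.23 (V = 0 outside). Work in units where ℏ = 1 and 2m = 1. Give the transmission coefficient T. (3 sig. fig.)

T = 0.00174

E < U: inside the barrier ψ ∝ e^{±κx} with κ = √(2m(U − E))/ℏ = 1.676.
κw = 3.738, sinh(κw) = 21.00.
The exact tunnelling result is T⁻¹ = 1 + U² sinh²(κw) / [4E(U − E)] = 573.7, so T = 0.00174.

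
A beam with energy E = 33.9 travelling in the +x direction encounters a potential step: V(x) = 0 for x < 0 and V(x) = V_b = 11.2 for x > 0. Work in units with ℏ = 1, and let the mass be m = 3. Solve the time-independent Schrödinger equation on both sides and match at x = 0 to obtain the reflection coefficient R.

R = 0.00999

The wavenumbers are k₁ = √(2mE)/ℏ = 14.26 on the left and k₂ = √(2m(E − V_b))/ℏ = 11.67 on the right.
Continuity of ψ and ψ′ at the step yields the reflection amplitude r = (k₁ − k₂)/(k₁ + k₂) = 0.09993; thus R = |r|² = 0.009986, T = 0.9900.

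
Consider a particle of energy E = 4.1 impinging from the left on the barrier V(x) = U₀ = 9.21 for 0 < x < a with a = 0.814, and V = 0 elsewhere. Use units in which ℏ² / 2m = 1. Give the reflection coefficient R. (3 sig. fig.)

R = 0.905

Since E < U₀ the interior solution is evanescent with decay constant κ = √(2m(U₀ − E))/ℏ = 2.261.
κa = 1.840, sinh(κa) = 3.069.
The exact tunnelling result is T⁻¹ = 1 + U₀² sinh²(κa) / [4E(U₀ − E)] = 10.53, so T = 0.0949.
R = 1 − T = 0.905.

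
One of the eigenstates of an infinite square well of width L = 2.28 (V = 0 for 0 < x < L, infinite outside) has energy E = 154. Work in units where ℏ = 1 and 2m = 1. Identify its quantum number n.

n = 9

For an infinite well E_n = n²π²ℏ²/(2mL²), so n = (L/πℏ)√(2mE).
n = (2.28/π) × √(2 × 0.5 × 154) = 9.006 → n = 9.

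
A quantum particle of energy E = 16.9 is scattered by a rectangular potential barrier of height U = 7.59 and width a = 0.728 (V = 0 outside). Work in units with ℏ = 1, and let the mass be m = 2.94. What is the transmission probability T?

Above the barrier the interior wavenumber is k₂ = √(2m(E − U))/ℏ = 7.399, giving phase k₂a = 5.386.
Matching at both interfaces gives T⁻¹ = 1 + U² sin²(k₂a) / [4E(E − U)] = 1.056, hence T = 0.947.

T = 0.947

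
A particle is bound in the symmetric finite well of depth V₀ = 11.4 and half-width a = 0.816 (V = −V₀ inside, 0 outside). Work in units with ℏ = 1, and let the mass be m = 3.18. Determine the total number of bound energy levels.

Define the well-strength parameter z₀ = (a/ℏ)√(2mV₀) = 0.816 × √(2·3.18·11.4) = 6.948.
A new bound state (alternating even/odd) appears each time z₀ passes a multiple of π/2, so N = ⌊2z₀/π⌋ + 1 = ⌊4.423⌋ + 1 = 5.

N = 5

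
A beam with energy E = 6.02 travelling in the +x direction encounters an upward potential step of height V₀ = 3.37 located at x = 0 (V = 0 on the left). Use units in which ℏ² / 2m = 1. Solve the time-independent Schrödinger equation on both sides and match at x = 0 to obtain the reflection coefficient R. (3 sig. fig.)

On each side the TISE gives plane waves with k = √(2m(E − V))/ℏ: k₁ = √(2·½·6.02) = 2.454, k₂ = √(2·½·2.65) = 1.628.
Continuity of ψ and ψ′ at the step yields the reflection amplitude r = (k₁ − k₂)/(k₁ + k₂) = 0.2023; thus R = |r|² = 0.04093, T = 0.9591.

R = 0.0409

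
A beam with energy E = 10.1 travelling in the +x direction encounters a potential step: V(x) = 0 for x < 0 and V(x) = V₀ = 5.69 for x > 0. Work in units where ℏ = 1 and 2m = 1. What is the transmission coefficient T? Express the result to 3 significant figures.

T = 0.958

On each side the TISE gives plane waves with k = √(2m(E − V))/ℏ: k₁ = √(2·½·10.1) = 3.178, k₂ = √(2·½·4.41) = 2.100.
Matching ψ and ψ′ at x = 0 gives r = (k₁ − k₂)/(k₁ + k₂), so R = r² = 0.04172 and T = 1 − R = 0.9583.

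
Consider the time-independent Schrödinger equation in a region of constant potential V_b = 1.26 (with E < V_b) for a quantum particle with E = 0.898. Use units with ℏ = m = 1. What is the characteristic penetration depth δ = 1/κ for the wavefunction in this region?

Since E < V_b the TISE in this region is ψ'' = κ²ψ with κ = √(2m(V_b − E))/ℏ.
κ = √(2 × 1 × 0.362) = 0.8509. The penetration depth is δ = 1/κ = 1.18.

δ = 1.18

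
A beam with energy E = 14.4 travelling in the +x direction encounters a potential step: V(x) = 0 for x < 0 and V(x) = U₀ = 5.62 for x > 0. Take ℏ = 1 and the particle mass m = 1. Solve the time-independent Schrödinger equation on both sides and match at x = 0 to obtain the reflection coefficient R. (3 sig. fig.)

R = 0.0151

On each side the TISE gives plane waves with k = √(2m(E − V))/ℏ: k₁ = √(2·1·14.4) = 5.367, k₂ = √(2·1·8.78) = 4.190.
Continuity of ψ and ψ′ at the step yields the reflection amplitude r = (k₁ − k₂)/(k₁ + k₂) = 0.1231; thus R = |r|² = 0.01514, T = 0.9849.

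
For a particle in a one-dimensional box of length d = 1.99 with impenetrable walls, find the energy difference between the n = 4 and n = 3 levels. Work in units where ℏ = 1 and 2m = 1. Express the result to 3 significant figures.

ΔE = 17.4

E_n = n²π²ℏ²/(2md²), so ΔE = (4² − 3²) π²ℏ²/(2md²).
ΔE = 7 × π² / (2 × 0.5 × 1.99²) = 17.45.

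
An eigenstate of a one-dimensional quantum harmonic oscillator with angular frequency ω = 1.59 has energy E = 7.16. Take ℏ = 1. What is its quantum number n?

E_n = ℏω(n + ½) ⇒ n = E/(ℏω) − ½ = 7.16/1.59 − 0.5 = 4.003 → n = 4.

n = 4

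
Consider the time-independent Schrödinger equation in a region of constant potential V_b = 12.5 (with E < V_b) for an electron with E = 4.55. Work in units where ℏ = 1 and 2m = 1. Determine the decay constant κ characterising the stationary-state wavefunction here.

κ = 2.82

Since E < V_b the TISE in this region is ψ'' = κ²ψ with κ = √(2m(V_b − E))/ℏ.
κ = √(2 × 0.5 × 7.95) = 2.820.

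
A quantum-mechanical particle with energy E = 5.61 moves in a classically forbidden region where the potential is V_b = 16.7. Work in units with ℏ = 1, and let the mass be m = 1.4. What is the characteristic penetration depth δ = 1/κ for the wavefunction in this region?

δ = 0.179

Since E < V_b the TISE in this region is ψ'' = κ²ψ with κ = √(2m(V_b − E))/ℏ.
κ = √(2 × 1.4 × 11.09) = 5.572. The penetration depth is δ = 1/κ = 0.179.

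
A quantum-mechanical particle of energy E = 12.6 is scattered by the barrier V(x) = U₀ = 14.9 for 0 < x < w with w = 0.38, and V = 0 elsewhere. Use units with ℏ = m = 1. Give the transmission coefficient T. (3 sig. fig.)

T = 0.388

Since E < U₀ the interior solution is evanescent with decay constant κ = √(2m(U₀ − E))/ℏ = 2.145.
κw = 0.8150, sinh(κw) = 0.9083.
The exact tunnelling result is T⁻¹ = 1 + U₀² sinh²(κw) / [4E(U₀ − E)] = 2.580, so T = 0.388.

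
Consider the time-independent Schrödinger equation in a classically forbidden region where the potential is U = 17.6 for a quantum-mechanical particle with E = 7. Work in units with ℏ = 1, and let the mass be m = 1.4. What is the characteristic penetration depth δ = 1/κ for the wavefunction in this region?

Since E < U the TISE in this region is ψ'' = κ²ψ with κ = √(2m(U − E))/ℏ.
κ = √(2 × 1.4 × 10.6) = 5.448. The penetration depth is δ = 1/κ = 0.184.

δ = 0.184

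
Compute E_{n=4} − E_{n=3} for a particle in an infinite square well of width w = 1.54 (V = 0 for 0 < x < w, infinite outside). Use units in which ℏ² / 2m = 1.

ΔE = 29.1

E_n = n²π²ℏ²/(2mw²), so ΔE = (4² − 3²) π²ℏ²/(2mw²).
ΔE = 7 × π² / (2 × 0.5 × 1.54²) = 29.13.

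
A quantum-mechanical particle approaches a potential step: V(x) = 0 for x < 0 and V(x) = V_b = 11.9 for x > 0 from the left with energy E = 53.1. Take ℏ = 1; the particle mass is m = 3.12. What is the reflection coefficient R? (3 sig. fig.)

On each side the TISE gives plane waves with k = √(2m(E − V))/ℏ: k₁ = √(2·3.12·53.1) = 18.20, k₂ = √(2·3.12·41.2) = 16.03.
Continuity of ψ and ψ′ at the step yields the reflection amplitude r = (k₁ − k₂)/(k₁ + k₂) = 0.06335; thus R = |r|² = 0.004013, T = 0.9960.

R = 0.00401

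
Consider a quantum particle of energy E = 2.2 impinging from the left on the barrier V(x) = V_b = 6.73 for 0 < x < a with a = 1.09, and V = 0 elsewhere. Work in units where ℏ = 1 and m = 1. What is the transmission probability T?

Since E < V_b the interior solution is evanescent with decay constant κ = √(2m(V_b − E))/ℏ = 3.010.
κa = 3.281, sinh(κa) = 13.28.
The exact tunnelling result is T⁻¹ = 1 + V_b² sinh²(κa) / [4E(V_b − E)] = 201.4, so T = 0.00497.

T = 0.00497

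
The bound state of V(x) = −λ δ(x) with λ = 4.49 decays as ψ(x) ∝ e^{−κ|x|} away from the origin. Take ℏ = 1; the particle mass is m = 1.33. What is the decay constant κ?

κ = 5.97

Integrate −(ℏ²/2m)ψ'' − λδ(x)ψ = Eψ from −ε to +ε: the ψ'' term gives ψ'(0⁺) − ψ'(0⁻) and the δ term gives −(2mλ/ℏ²)ψ(0).
With ψ ∝ e^{−κ|x|} this yields −2κ = −2mλ/ℏ², so κ = mλ/ℏ² = 5.972.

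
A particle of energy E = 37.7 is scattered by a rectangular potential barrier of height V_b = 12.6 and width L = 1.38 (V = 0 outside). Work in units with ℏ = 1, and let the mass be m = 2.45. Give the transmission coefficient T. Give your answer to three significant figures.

T = 0.994

E > V_b: inside the barrier k₂ = √(2m(E − V_b))/ℏ = 11.09, k₂L = 15.30.
T = [1 + V_b² sin²(k₂L) / (4E(E − V_b))]⁻¹ = 1/1.006 = 0.994.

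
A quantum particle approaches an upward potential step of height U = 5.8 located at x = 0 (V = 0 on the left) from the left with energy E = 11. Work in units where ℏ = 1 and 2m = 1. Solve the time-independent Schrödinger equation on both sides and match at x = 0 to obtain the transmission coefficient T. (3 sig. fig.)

T = 0.966

The wavenumbers are k₁ = √(2mE)/ℏ = 3.317 on the left and k₂ = √(2m(E − U))/ℏ = 2.280 on the right.
Continuity of ψ and ψ′ at the step yields the reflection amplitude r = (k₁ − k₂)/(k₁ + k₂) = 0.1851; thus R = |r|² = 0.03428, T = 0.9657.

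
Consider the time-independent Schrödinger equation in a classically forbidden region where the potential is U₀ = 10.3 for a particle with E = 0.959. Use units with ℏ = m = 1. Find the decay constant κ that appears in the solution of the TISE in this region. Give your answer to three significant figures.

κ = 4.32

Since E < U₀ the TISE in this region is ψ'' = κ²ψ with κ = √(2m(U₀ − E))/ℏ.
κ = √(2 × 1 × 9.341) = 4.322.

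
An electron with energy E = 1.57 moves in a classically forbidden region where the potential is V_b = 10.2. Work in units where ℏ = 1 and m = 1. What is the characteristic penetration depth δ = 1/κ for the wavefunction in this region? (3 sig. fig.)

Since E < V_b the TISE in this region is ψ'' = κ²ψ with κ = √(2m(V_b − E))/ℏ.
κ = √(2 × 1 × 8.63) = 4.155. The penetration depth is δ = 1/κ = 0.241.

δ = 0.241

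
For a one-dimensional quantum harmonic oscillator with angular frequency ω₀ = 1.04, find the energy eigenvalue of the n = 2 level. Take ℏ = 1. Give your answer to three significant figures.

The oscillator eigenvalues are E_n = ℏω₀(n + ½), so E_2 = 1.04 × 2.5 = 2.600.

E = 2.60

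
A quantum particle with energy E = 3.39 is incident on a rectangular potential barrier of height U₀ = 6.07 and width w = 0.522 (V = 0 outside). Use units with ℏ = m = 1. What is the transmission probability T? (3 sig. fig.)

T = 0.298

E < U₀: inside the barrier ψ ∝ e^{±κx} with κ = √(2m(U₀ − E))/ℏ = 2.315.
κw = 1.209, sinh(κw) = 1.525.
The exact tunnelling result is T⁻¹ = 1 + U₀² sinh²(κw) / [4E(U₀ − E)] = 3.358, so T = 0.298.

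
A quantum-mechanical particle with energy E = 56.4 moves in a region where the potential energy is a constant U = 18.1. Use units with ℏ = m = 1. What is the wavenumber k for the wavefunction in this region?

k = 8.75

With E > U the solution is oscillatory, ψ ∝ e^{±ikx} with k = √(2m(E − U))/ℏ.
k = √(2 × 1 × 38.3) = 8.752.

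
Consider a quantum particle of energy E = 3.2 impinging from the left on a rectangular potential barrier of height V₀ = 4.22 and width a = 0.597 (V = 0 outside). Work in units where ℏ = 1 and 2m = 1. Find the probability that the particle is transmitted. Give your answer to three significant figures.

T = 0.641

Since E < V₀ the interior solution is evanescent with decay constant κ = √(2m(V₀ − E))/ℏ = 1.010.
κa = 0.6029, sinh(κa) = 0.6401.
The exact tunnelling result is T⁻¹ = 1 + V₀² sinh²(κa) / [4E(V₀ − E)] = 1.559, so T = 0.641.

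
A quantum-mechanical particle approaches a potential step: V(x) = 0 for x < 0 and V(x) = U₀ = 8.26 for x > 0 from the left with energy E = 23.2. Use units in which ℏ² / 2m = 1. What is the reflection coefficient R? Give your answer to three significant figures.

R = 0.0120

The wavenumbers are k₁ = √(2mE)/ℏ = 4.817 on the left and k₂ = √(2m(E − U₀))/ℏ = 3.865 on the right.
Continuity of ψ and ψ′ at the step yields the reflection amplitude r = (k₁ − k₂)/(k₁ + k₂) = 0.1096; thus R = |r|² = 0.01201, T = 0.9880.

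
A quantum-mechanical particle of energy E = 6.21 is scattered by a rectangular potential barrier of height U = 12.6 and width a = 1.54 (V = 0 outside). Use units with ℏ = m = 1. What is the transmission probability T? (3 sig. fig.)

E < U: inside the barrier ψ ∝ e^{±κx} with κ = √(2m(U − E))/ℏ = 3.575.
κa = 5.505, sinh(κa) = 123.0.
The exact tunnelling result is T⁻¹ = 1 + U² sinh²(κa) / [4E(U − E)] = 15130, so T = 0.0000661.

T = 0.0000661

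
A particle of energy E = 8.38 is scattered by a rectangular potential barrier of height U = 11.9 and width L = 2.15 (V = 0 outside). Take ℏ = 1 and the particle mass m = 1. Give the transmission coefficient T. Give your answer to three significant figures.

E < U: inside the barrier ψ ∝ e^{±κx} with κ = √(2m(U − E))/ℏ = 2.653.
κL = 5.705, sinh(κL) = 150.1.
Matching ψ, ψ′ at both faces gives T = [1 + U² sinh²(κL) / (4E(U − E))]⁻¹ = 1/27050 = 0.0000370.

T = 0.0000370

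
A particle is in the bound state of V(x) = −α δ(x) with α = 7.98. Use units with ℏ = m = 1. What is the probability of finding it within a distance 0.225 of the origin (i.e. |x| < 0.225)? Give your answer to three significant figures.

P = 0.972

The normalised bound state is ψ = √κ e^{−κ|x|} with κ = mα/ℏ² = 7.980.
P(|x| < d) = ∫_{−d}^{d} κ e^{−2κ|x|} dx = 1 − e^{−2κd} = 1 − e^{−3.591} = 0.9724.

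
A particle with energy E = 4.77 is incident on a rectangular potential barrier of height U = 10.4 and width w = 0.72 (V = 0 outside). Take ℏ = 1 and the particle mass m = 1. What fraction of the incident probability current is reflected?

R = 0.969

E < U: inside the barrier ψ ∝ e^{±κx} with κ = √(2m(U − E))/ℏ = 3.356.
κw = 2.416, sinh(κw) = 5.556.
The exact tunnelling result is T⁻¹ = 1 + U² sinh²(κw) / [4E(U − E)] = 32.08, so T = 0.0312.
R = 1 − T = 0.969.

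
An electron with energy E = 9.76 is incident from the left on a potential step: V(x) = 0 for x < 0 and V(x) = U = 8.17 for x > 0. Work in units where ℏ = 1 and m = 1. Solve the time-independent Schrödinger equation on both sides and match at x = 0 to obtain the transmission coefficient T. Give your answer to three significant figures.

The wavenumbers are k₁ = √(2mE)/ℏ = 4.418 on the left and k₂ = √(2m(E − U))/ℏ = 1.783 on the right.
Continuity of ψ and ψ′ at the step yields the reflection amplitude r = (k₁ − k₂)/(k₁ + k₂) = 0.4249; thus R = |r|² = 0.1805, T = 0.8195.

T = 0.819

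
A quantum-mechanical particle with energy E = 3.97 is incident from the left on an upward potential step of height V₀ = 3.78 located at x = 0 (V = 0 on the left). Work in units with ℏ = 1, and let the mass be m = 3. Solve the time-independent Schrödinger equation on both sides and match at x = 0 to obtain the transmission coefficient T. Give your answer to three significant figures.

T = 0.589

The wavenumbers are k₁ = √(2mE)/ℏ = 4.881 on the left and k₂ = √(2m(E − V₀))/ℏ = 1.068 on the right.
Continuity of ψ and ψ′ at the step yields the reflection amplitude r = (k₁ − k₂)/(k₁ + k₂) = 0.6410; thus R = |r|² = 0.4109, T = 0.5891.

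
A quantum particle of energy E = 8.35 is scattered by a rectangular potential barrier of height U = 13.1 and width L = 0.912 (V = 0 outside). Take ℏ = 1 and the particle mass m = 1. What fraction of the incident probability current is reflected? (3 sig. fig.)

E < U: inside the barrier ψ ∝ e^{±κx} with κ = √(2m(U − E))/ℏ = 3.082.
κL = 2.811, sinh(κL) = 8.283.
Matching ψ, ψ′ at both faces gives T = [1 + U² sinh²(κL) / (4E(U − E))]⁻¹ = 1/75.21 = 0.0133.
R = 1 − T = 0.987.

R = 0.987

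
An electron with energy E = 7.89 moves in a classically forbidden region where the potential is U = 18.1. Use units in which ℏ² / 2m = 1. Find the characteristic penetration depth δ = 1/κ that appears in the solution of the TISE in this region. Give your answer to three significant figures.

Since E < U the TISE in this region is ψ'' = κ²ψ with κ = √(2m(U − E))/ℏ.
κ = √(2 × 0.5 × 10.21) = 3.195. The penetration depth is δ = 1/κ = 0.313.

δ = 0.313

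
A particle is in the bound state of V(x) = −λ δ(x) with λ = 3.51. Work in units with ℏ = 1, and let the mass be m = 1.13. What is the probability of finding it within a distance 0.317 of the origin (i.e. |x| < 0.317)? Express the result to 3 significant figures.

The normalised bound state is ψ = √κ e^{−κ|x|} with κ = mλ/ℏ² = 3.966.
P(|x| < d) = ∫_{−d}^{d} κ e^{−2κ|x|} dx = 1 − e^{−2κd} = 1 − e^{−2.515} = 0.9191.

P = 0.919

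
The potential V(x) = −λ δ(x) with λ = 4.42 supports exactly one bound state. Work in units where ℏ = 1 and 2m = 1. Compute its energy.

E = -4.88

For x ≠ 0 the bound state is ψ ∝ e^{−κ|x|}; integrating the TISE across the delta gives the cusp condition 2κ = 2mλ/ℏ², so κ = 2.210.
Then E = −ℏ²κ²/(2m) = −mλ²/(2ℏ²) = -4.884.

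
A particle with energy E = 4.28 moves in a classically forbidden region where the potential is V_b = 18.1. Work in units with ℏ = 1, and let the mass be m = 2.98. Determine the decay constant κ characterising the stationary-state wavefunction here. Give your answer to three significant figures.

Since E < V_b the TISE in this region is ψ'' = κ²ψ with κ = √(2m(V_b − E))/ℏ.
κ = √(2 × 2.98 × 13.82) = 9.076.

κ = 9.08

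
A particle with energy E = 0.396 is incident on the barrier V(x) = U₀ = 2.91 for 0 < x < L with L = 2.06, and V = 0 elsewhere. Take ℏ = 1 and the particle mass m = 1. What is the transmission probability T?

T = 0.000183

Since E < U₀ the interior solution is evanescent with decay constant κ = √(2m(U₀ − E))/ℏ = 2.242.
κL = 4.619, sinh(κL) = 50.70.
The exact tunnelling result is T⁻¹ = 1 + U₀² sinh²(κL) / [4E(U₀ − E)] = 5467, so T = 0.000183.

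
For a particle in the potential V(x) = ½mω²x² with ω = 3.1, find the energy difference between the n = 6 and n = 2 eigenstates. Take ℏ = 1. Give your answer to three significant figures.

E_n = ℏω(n + ½), so ΔE = (6 − 2) ℏω = 4 × 3.1 = 12.40.

ΔE = 12.4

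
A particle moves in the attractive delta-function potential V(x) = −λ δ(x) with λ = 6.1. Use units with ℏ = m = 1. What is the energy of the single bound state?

The bound state is ψ(x) = √κ e^{−κ|x|}. The derivative jump ψ'(0⁺) − ψ'(0⁻) = −(2mλ/ℏ²)ψ(0) fixes κ = mλ/ℏ² = 6.100.
Then E = −ℏ²κ²/(2m) = −mλ²/(2ℏ²) = -18.61.

E = -18.6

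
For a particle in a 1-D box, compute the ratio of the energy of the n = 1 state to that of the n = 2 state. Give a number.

Since E_n ∝ n², the ratio is (1/2)² = 0.25.

0.25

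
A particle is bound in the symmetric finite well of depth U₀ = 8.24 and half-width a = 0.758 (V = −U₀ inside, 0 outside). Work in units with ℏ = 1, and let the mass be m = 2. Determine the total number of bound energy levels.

The dimensionless depth is z₀ = a√(2mU₀)/ℏ = 0.758 × √(32.96) = 4.352.
The even/odd transcendental equations gain one root per π/2 in z₀, giving N = 1 + ⌊2z₀/π⌋ = 1 + ⌊2.770⌋ = 3.

N = 3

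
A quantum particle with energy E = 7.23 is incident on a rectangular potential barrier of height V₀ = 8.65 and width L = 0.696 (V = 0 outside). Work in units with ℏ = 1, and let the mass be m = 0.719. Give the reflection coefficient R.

R = 0.713

E < V₀: inside the barrier ψ ∝ e^{±κx} with κ = √(2m(V₀ − E))/ℏ = 1.429.
κL = 0.9946, sinh(κL) = 1.167.
Matching ψ, ψ′ at both faces gives T = [1 + V₀² sinh²(κL) / (4E(V₀ − E))]⁻¹ = 1/3.481 = 0.287.
R = 1 − T = 0.713.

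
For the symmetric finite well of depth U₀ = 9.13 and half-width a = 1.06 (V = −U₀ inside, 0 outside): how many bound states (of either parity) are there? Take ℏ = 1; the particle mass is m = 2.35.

N = 5

The dimensionless depth is z₀ = a√(2mU₀)/ℏ = 1.06 × √(42.91) = 6.944.
A new bound state (alternating even/odd) appears each time z₀ passes a multiple of π/2, so N = ⌊2z₀/π⌋ + 1 = ⌊4.420⌋ + 1 = 5.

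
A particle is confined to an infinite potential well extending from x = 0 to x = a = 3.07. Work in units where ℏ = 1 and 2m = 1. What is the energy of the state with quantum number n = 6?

E = 37.7

Requiring ψ(0) = ψ(a) = 0 quantises k = nπ/a, hence E_n = ℏ²k²/2m = n²π²ℏ²/(2ma²).
E_6 = 6² × π² / (2 × 0.5 × 3.07²) = 37.70.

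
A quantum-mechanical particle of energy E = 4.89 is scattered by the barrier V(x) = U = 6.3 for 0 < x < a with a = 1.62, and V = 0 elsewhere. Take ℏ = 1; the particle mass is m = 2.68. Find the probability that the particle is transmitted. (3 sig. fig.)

T = 0.000376

Since E < U the interior solution is evanescent with decay constant κ = √(2m(U − E))/ℏ = 2.749.
κa = 4.454, sinh(κa) = 42.96.
Matching ψ, ψ′ at both faces gives T = [1 + U² sinh²(κa) / (4E(U − E))]⁻¹ = 1/2657 = 0.000376.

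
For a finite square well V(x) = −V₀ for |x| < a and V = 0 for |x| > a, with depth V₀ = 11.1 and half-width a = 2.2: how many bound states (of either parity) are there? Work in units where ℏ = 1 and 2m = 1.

N = 5

Define the well-strength parameter z₀ = (a/ℏ)√(2mV₀) = 2.2 × √(2·0.5·11.1) = 7.330.
The even/odd transcendental equations gain one root per π/2 in z₀, giving N = 1 + ⌊2z₀/π⌋ = 1 + ⌊4.666⌋ = 5.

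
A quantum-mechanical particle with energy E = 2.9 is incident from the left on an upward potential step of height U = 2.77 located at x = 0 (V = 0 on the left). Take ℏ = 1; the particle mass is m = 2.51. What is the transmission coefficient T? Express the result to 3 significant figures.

On each side the TISE gives plane waves with k = √(2m(E − V))/ℏ: k₁ = √(2·2.51·2.9) = 3.815, k₂ = √(2·2.51·0.13) = 0.8078.
Matching ψ and ψ′ at x = 0 gives r = (k₁ − k₂)/(k₁ + k₂), so R = r² = 0.4232 and T = 1 − R = 0.5768.

T = 0.577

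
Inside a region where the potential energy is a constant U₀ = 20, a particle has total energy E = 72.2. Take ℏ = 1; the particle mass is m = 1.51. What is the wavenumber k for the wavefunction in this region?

With E > U₀ the solution is oscillatory, ψ ∝ e^{±ikx} with k = √(2m(E − U₀))/ℏ.
k = √(2 × 1.51 × 52.2) = 12.56.

k = 12.6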